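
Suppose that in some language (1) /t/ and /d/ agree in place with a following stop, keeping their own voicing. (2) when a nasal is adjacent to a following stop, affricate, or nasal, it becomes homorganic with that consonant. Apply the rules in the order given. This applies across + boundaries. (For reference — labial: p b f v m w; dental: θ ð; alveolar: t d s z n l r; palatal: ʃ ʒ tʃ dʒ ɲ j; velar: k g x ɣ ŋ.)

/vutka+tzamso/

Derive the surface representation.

[vukka+tzamso]

Rule 1: /t/ before /k/ (velar) → [k]
After rule 1: vukka+tzamso
Rule 2: no segment meets the rule's conditions; no change.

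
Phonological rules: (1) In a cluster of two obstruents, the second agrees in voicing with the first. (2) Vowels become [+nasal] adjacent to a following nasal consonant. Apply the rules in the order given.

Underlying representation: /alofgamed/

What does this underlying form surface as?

Rule 1: /g/ after /f/ (voiceless) → [k]
After rule 1: alofkamed
Rule 2: /a/ before nasal /m/ → [ã]

[alofkãmed]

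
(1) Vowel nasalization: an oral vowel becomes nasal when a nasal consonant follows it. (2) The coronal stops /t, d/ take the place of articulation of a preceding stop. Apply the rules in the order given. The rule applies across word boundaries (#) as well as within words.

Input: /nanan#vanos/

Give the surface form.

Rule 1: /a/ before nasal /n/ → [ã]
Rule 1: /a/ before nasal /n/ → [ã]
Rule 1: /a/ before nasal /n/ → [ã]
After rule 1: nãnãn#vãnos
Rule 2: no segment meets the rule's conditions; no change.

[nãnãn#vãnos]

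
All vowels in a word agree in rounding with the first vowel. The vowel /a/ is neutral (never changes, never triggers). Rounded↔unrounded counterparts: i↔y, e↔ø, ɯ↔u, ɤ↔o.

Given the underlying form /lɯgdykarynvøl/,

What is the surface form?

[lɯgdikarinvel]

/y/ harmonizes with /ɯ/ ([-round]) → [i]
/y/ harmonizes with /ɯ/ ([-round]) → [i]
/ø/ harmonizes with /ɯ/ ([-round]) → [e]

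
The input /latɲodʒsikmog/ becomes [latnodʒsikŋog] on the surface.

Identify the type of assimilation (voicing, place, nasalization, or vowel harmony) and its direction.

place assimilation, progressive

/ɲ/→[n] /m/→[ŋ].
Each target copies a feature from the preceding segment, so the direction is progressive.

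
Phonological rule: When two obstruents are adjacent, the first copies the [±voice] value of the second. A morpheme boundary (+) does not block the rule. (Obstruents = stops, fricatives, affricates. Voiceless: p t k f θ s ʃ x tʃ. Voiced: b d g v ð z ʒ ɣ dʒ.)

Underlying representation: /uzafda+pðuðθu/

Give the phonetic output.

/f/ before /d/ (voiced) → [v]
/p/ before /ð/ (voiced) → [b]
/ð/ before /θ/ (voiceless) → [θ]

[uzavda+bðuθθu]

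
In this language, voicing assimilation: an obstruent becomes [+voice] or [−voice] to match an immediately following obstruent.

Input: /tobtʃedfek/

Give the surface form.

/b/ before /tʃ/ (voiceless) → [p]
/d/ before /f/ (voiceless) → [t]

[toptʃetfek]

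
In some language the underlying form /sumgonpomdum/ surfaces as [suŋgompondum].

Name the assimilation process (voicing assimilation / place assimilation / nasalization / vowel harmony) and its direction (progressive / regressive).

/m/→[ŋ] /n/→[m] /m/→[n].
Each target copies a feature from the following segment, so the direction is regressive.

place assimilation, regressive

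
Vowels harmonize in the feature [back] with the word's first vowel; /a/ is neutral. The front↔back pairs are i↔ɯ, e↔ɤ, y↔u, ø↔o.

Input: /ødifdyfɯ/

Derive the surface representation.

/ɯ/ harmonizes with /ø/ ([-back]) → [i]

[ødifdyfi]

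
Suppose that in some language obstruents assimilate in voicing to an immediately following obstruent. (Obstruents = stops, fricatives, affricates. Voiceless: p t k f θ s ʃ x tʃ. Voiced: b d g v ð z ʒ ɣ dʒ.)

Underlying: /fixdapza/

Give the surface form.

[fiɣdabza]

/x/ before /d/ (voiced) → [ɣ]
/p/ before /z/ (voiced) → [b]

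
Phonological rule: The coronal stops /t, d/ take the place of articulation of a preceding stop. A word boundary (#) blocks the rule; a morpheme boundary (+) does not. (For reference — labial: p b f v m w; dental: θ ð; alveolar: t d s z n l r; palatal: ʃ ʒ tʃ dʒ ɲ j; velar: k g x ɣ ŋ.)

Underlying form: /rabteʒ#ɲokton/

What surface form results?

[rabpeʒ#ɲokkon]

/t/ after /b/ (labial) → [p]
/t/ after /k/ (velar) → [k]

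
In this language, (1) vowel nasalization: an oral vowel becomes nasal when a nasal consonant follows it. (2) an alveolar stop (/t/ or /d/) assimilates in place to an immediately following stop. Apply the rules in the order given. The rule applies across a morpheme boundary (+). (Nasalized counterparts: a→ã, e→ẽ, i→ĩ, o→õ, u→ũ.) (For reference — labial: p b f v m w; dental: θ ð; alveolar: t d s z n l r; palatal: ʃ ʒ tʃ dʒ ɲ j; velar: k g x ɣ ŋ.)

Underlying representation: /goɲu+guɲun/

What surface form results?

Rule 1: /o/ before nasal /ɲ/ → [õ]
Rule 1: /u/ before nasal /ɲ/ → [ũ]
Rule 1: /u/ before nasal /n/ → [ũ]
After rule 1: gõɲu+gũɲũn
Rule 2: no segment meets the rule's conditions; no change.

[gõɲu+gũɲũn]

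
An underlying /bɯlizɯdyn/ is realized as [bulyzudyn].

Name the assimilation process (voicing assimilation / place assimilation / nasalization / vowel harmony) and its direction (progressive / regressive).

vowel harmony, regressive

/ɯ/→[u] /i/→[y] /ɯ/→[u].
Vowels agree with the last vowel, so the harmony is regressive.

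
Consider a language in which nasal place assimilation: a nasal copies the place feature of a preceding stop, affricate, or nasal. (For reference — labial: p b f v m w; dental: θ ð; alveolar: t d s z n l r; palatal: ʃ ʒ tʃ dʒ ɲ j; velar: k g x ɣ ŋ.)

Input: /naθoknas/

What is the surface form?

[naθokŋas]

/n/ after /k/ (velar) → [ŋ]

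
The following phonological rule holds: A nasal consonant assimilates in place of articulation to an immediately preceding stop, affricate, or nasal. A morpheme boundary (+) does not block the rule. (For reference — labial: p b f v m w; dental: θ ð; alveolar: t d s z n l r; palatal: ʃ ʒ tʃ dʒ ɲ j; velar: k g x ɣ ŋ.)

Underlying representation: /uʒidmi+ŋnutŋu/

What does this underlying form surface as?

/m/ after /d/ (alveolar) → [n]
/n/ after /ŋ/ (velar) → [ŋ]
/ŋ/ after /t/ (alveolar) → [n]

[uʒidni+ŋŋutnu]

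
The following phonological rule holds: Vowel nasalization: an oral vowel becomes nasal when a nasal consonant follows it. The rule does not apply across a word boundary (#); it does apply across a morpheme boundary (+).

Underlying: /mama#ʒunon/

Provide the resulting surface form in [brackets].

[mãma#ʒũnõn]

/a/ before nasal /m/ → [ã]
/u/ before nasal /n/ → [ũ]
/o/ before nasal /n/ → [õ]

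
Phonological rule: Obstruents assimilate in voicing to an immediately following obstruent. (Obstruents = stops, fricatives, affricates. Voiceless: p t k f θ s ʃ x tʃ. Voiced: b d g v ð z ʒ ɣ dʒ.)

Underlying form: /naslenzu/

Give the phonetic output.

[naslenzu]

no segment meets the rule's conditions; no change.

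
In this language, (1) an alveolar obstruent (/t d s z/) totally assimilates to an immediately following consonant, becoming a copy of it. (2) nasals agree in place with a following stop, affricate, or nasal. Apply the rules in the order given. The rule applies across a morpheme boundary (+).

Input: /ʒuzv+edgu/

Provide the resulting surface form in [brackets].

Rule 1: /z/ before /v/ → [v] (total assimilation)
Rule 1: /d/ before /g/ → [g] (total assimilation)
After rule 1: ʒuvv+eggu
Rule 2: no segment meets the rule's conditions; no change.

[ʒuvv+eggu]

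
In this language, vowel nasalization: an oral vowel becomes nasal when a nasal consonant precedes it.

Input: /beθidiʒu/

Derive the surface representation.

no segment meets the rule's conditions; no change.

[beθidiʒu]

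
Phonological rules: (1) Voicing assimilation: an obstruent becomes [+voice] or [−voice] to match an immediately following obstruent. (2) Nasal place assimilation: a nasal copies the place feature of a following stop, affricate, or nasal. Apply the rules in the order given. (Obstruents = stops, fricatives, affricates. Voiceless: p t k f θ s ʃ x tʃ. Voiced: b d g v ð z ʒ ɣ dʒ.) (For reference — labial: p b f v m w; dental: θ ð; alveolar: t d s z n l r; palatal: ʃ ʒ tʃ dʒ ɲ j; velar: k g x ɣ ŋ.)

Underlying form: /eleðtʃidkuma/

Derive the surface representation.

Rule 1: /ð/ before /tʃ/ (voiceless) → [θ]
Rule 1: /d/ before /k/ (voiceless) → [t]
After rule 1: eleθtʃitkuma
Rule 2: no segment meets the rule's conditions; no change.

[eleθtʃitkuma]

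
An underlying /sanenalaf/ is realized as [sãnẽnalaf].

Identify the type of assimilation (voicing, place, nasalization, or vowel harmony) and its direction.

/a/→[ã] /e/→[ẽ].
Each target copies a feature from the following segment, so the direction is regressive.

nasalization, regressive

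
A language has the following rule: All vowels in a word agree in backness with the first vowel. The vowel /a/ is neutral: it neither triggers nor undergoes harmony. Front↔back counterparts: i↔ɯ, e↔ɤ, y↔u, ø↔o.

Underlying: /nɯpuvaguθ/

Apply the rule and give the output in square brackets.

no segment meets the rule's conditions; no change.

[nɯpuvaguθ]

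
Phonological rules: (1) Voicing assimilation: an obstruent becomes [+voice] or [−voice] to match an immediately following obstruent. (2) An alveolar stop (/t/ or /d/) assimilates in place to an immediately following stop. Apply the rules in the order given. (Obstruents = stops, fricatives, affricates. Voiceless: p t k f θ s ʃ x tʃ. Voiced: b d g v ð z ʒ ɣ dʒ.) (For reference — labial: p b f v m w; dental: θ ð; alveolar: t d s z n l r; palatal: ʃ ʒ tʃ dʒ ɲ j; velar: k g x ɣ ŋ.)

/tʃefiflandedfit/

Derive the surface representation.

Rule 1: /d/ before /f/ (voiceless) → [t]
After rule 1: tʃefiflandetfit
Rule 2: no segment meets the rule's conditions; no change.

[tʃefiflandetfit]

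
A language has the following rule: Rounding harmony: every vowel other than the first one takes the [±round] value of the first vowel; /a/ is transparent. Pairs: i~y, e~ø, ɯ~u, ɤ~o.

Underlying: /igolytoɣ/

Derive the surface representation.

[igɤlitɤɣ]

/o/ harmonizes with /i/ ([-round]) → [ɤ]
/y/ harmonizes with /i/ ([-round]) → [i]
/o/ harmonizes with /i/ ([-round]) → [ɤ]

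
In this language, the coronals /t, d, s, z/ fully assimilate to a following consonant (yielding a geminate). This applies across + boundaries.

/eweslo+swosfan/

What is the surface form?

[ewello+wwoffan]

/s/ before /l/ → [l] (total assimilation)
/s/ before /w/ → [w] (total assimilation)
/s/ before /f/ → [f] (total assimilation)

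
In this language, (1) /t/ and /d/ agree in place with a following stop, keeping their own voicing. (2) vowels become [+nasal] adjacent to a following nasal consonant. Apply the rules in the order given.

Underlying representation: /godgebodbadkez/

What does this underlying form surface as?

Rule 1: /d/ before /g/ (velar) → [g]
Rule 1: /d/ before /b/ (labial) → [b]
Rule 1: /d/ before /k/ (velar) → [g]
After rule 1: goggebobbagkez
Rule 2: no segment meets the rule's conditions; no change.

[goggebobbagkez]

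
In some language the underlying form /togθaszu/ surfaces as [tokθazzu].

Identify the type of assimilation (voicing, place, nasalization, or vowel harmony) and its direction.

voicing assimilation, regressive

/g/→[k] /s/→[z].
Each target copies a feature from the following segment, so the direction is regressive.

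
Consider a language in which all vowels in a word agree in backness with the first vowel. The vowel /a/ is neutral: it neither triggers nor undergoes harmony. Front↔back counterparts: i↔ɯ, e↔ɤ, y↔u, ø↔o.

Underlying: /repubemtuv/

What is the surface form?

[repybemtyv]

/u/ harmonizes with /e/ ([-back]) → [y]
/u/ harmonizes with /e/ ([-back]) → [y]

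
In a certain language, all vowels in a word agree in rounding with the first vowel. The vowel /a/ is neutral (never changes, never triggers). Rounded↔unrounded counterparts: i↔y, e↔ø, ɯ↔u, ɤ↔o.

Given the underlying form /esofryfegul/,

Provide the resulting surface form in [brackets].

[esɤfrifegɯl]

/o/ harmonizes with /e/ ([-round]) → [ɤ]
/y/ harmonizes with /e/ ([-round]) → [i]
/u/ harmonizes with /e/ ([-round]) → [ɯ]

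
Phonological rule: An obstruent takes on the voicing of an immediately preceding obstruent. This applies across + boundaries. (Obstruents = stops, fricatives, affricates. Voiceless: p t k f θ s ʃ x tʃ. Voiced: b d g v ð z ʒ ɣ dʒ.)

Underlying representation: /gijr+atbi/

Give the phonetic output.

/b/ after /t/ (voiceless) → [p]

[gijr+atpi]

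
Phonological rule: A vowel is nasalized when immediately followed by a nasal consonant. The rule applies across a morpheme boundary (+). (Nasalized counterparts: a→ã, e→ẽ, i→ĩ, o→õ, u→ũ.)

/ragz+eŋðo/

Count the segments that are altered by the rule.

1

/e/ before nasal /ŋ/ → [ẽ]
1 segment changes.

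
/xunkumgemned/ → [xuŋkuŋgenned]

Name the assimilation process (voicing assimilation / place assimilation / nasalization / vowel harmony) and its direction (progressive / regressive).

/n/→[ŋ] /m/→[ŋ] /m/→[n].
Each target copies a feature from the following segment, so the direction is regressive.

place assimilation, regressive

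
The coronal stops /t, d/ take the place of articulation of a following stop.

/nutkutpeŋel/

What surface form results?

[nukkuppeŋel]

/t/ before /k/ (velar) → [k]
/t/ before /p/ (labial) → [p]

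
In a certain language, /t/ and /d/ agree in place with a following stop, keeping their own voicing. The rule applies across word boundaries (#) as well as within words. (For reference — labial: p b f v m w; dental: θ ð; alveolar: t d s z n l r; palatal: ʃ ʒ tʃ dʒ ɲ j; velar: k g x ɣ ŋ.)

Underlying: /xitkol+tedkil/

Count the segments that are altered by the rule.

2

/t/ before /k/ (velar) → [k]
/d/ before /k/ (velar) → [g]
2 segments change.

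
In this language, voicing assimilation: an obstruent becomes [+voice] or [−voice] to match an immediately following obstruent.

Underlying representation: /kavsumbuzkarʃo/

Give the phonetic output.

[kafsumbuskarʃo]

/v/ before /s/ (voiceless) → [f]
/z/ before /k/ (voiceless) → [s]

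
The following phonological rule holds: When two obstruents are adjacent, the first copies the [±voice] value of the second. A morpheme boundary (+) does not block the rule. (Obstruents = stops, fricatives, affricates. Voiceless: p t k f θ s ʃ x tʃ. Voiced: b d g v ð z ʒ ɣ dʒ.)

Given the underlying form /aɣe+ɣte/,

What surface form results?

/ɣ/ before /t/ (voiceless) → [x]

[aɣe+xte]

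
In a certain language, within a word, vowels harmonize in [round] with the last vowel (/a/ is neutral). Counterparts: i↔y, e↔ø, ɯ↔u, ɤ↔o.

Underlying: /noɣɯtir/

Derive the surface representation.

/o/ harmonizes with /i/ ([-round]) → [ɤ]

[nɤɣɯtir]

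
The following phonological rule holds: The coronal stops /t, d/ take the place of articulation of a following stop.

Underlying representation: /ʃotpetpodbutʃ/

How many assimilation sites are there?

/t/ before /p/ (labial) → [p]
/t/ before /p/ (labial) → [p]
/d/ before /b/ (labial) → [b]
3 segments change.

3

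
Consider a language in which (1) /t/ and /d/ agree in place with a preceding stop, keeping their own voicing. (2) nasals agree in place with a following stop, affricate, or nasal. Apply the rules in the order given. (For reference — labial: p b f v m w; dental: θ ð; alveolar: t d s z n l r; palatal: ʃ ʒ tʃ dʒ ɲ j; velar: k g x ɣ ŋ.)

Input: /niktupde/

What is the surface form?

Rule 1: /t/ after /k/ (velar) → [k]
Rule 1: /d/ after /p/ (labial) → [b]
After rule 1: nikkupbe
Rule 2: no segment meets the rule's conditions; no change.

[nikkupbe]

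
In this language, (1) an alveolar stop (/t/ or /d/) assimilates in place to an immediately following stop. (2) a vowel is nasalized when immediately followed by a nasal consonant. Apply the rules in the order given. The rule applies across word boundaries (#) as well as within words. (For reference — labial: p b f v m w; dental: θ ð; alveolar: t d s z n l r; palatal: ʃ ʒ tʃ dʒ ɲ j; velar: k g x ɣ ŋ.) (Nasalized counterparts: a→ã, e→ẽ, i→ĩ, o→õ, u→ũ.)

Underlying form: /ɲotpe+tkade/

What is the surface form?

[ɲoppe+kkade]

Rule 1: /t/ before /p/ (labial) → [p]
Rule 1: /t/ before /k/ (velar) → [k]
After rule 1: ɲoppe+kkade
Rule 2: no segment meets the rule's conditions; no change.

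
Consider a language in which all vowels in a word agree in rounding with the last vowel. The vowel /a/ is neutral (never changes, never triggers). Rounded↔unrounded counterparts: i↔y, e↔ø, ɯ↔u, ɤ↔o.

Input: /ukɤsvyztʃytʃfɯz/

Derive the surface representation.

[ɯkɤsviztʃitʃfɯz]

/u/ harmonizes with /ɯ/ ([-round]) → [ɯ]
/y/ harmonizes with /ɯ/ ([-round]) → [i]
/y/ harmonizes with /ɯ/ ([-round]) → [i]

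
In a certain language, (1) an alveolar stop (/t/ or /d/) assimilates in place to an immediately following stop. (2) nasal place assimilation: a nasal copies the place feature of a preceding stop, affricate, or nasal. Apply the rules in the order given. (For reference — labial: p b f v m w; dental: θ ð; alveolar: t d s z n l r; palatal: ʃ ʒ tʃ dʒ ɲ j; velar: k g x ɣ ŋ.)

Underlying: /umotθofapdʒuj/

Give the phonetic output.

[umotθofapdʒuj]

Rule 1: no segment meets the rule's conditions; no change.
After rule 1: umotθofapdʒuj
Rule 2: no segment meets the rule's conditions; no change.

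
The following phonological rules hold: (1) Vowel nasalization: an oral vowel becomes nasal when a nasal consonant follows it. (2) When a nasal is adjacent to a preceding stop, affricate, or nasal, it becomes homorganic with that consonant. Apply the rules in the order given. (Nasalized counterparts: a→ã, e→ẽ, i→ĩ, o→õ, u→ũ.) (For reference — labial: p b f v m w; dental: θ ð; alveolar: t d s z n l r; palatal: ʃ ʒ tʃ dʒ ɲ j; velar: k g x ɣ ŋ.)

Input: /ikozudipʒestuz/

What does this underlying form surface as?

Rule 1: no segment meets the rule's conditions; no change.
After rule 1: ikozudipʒestuz
Rule 2: no segment meets the rule's conditions; no change.

[ikozudipʒestuz]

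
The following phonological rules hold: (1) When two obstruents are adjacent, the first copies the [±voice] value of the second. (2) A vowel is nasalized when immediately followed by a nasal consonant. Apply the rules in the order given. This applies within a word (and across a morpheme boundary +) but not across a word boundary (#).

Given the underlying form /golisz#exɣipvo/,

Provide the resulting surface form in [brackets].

Rule 1: /s/ before /z/ (voiced) → [z]
Rule 1: /x/ before /ɣ/ (voiced) → [ɣ]
Rule 1: /p/ before /v/ (voiced) → [b]
After rule 1: golizz#eɣɣibvo
Rule 2: no segment meets the rule's conditions; no change.

[golizz#eɣɣibvo]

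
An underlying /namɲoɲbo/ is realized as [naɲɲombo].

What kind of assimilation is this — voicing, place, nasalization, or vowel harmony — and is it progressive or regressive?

place assimilation, regressive

/m/→[ɲ] /ɲ/→[m].
Each target copies a feature from the following segment, so the direction is regressive.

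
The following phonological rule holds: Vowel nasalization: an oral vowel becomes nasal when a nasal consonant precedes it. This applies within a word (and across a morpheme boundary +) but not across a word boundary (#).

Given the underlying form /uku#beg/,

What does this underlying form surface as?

no segment meets the rule's conditions; no change.

[uku#beg]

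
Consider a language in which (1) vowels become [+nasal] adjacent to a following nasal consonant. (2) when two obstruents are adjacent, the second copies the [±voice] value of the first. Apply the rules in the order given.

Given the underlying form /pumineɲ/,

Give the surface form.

Rule 1: /u/ before nasal /m/ → [ũ]
Rule 1: /i/ before nasal /n/ → [ĩ]
Rule 1: /e/ before nasal /ɲ/ → [ẽ]
After rule 1: pũmĩnẽɲ
Rule 2: no segment meets the rule's conditions; no change.

[pũmĩnẽɲ]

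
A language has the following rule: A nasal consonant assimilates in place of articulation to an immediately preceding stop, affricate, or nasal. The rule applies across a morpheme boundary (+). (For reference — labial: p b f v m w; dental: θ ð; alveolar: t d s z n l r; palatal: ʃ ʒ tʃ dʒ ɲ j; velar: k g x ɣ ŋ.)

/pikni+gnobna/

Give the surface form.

/n/ after /k/ (velar) → [ŋ]
/n/ after /g/ (velar) → [ŋ]
/n/ after /b/ (labial) → [m]

[pikŋi+gŋobma]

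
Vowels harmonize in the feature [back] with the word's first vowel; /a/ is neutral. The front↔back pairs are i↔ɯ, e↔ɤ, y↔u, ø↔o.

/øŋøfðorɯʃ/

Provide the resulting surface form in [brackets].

[øŋøfðøriʃ]

/o/ harmonizes with /ø/ ([-back]) → [ø]
/ɯ/ harmonizes with /ø/ ([-back]) → [i]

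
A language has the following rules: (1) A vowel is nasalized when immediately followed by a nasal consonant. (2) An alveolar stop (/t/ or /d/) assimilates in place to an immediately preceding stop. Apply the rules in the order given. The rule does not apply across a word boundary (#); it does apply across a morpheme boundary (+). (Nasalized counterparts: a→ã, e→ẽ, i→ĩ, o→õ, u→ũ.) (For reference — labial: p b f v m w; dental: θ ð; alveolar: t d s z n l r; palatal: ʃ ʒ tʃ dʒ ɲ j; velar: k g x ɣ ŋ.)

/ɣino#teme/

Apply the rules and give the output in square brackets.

Rule 1: /i/ before nasal /n/ → [ĩ]
Rule 1: /e/ before nasal /m/ → [ẽ]
After rule 1: ɣĩno#tẽme
Rule 2: no segment meets the rule's conditions; no change.

[ɣĩno#tẽme]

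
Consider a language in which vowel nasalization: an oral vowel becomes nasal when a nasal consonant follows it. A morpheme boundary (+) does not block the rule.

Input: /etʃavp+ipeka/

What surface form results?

no segment meets the rule's conditions; no change.

[etʃavp+ipeka]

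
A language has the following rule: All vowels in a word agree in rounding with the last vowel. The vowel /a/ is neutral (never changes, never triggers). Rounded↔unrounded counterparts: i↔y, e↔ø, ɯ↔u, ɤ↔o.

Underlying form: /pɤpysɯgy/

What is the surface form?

/ɤ/ harmonizes with /y/ ([+round]) → [o]
/ɯ/ harmonizes with /y/ ([+round]) → [u]

[popysugy]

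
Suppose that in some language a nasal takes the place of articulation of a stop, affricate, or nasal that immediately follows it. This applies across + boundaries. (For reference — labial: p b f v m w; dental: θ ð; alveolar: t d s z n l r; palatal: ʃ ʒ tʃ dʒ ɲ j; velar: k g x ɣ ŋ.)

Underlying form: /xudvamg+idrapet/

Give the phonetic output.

[xudvaŋg+idrapet]

/m/ before /g/ (velar) → [ŋ]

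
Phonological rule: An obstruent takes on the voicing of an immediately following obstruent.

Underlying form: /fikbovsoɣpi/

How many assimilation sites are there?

3

/k/ before /b/ (voiced) → [g]
/v/ before /s/ (voiceless) → [f]
/ɣ/ before /p/ (voiceless) → [x]
3 segments change.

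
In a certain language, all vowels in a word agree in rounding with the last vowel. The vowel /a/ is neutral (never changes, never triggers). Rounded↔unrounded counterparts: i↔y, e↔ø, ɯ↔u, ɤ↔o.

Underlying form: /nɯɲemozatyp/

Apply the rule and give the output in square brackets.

/ɯ/ harmonizes with /y/ ([+round]) → [u]
/e/ harmonizes with /y/ ([+round]) → [ø]

[nuɲømozatyp]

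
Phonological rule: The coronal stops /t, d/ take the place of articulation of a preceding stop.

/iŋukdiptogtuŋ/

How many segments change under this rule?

/d/ after /k/ (velar) → [g]
/t/ after /p/ (labial) → [p]
/t/ after /g/ (velar) → [k]
3 segments change.

3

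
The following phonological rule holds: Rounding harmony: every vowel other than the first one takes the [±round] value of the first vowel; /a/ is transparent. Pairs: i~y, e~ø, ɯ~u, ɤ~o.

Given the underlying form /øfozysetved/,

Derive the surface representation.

[øfozysøtvød]

/e/ harmonizes with /ø/ ([+round]) → [ø]
/e/ harmonizes with /ø/ ([+round]) → [ø]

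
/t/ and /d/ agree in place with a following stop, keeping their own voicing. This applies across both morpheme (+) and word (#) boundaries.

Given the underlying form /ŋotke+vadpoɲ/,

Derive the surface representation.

[ŋokke+vabpoɲ]

/t/ before /k/ (velar) → [k]
/d/ before /p/ (labial) → [b]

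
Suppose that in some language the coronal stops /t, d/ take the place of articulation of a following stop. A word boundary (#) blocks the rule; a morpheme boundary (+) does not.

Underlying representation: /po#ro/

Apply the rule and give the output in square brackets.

no segment meets the rule's conditions; no change.

[po#ro]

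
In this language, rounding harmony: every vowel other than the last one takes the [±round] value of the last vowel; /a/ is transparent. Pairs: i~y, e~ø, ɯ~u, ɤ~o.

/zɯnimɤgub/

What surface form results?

[zunymogub]

/ɯ/ harmonizes with /u/ ([+round]) → [u]
/i/ harmonizes with /u/ ([+round]) → [y]
/ɤ/ harmonizes with /u/ ([+round]) → [o]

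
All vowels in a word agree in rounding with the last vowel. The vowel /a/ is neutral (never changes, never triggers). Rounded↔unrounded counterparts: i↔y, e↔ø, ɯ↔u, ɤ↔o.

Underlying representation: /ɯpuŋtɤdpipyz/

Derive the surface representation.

[upuŋtodpypyz]

/ɯ/ harmonizes with /y/ ([+round]) → [u]
/ɤ/ harmonizes with /y/ ([+round]) → [o]
/i/ harmonizes with /y/ ([+round]) → [y]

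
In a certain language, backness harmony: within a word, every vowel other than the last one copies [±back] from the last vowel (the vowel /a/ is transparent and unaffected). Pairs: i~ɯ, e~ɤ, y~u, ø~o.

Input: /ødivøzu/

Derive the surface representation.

/ø/ harmonizes with /u/ ([+back]) → [o]
/i/ harmonizes with /u/ ([+back]) → [ɯ]
/ø/ harmonizes with /u/ ([+back]) → [o]

[odɯvozu]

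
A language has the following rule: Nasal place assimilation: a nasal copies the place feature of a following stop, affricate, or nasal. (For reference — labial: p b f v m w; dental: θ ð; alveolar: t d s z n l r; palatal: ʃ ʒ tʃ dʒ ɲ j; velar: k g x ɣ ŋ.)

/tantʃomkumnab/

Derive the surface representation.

[taɲtʃoŋkunnab]

/n/ before /tʃ/ (palatal) → [ɲ]
/m/ before /k/ (velar) → [ŋ]
/m/ before /n/ (alveolar) → [n]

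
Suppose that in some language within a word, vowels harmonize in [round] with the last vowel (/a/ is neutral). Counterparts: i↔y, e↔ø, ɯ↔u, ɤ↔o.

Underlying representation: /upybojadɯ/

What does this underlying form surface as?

[ɯpibɤjadɯ]

/u/ harmonizes with /ɯ/ ([-round]) → [ɯ]
/y/ harmonizes with /ɯ/ ([-round]) → [i]
/o/ harmonizes with /ɯ/ ([-round]) → [ɤ]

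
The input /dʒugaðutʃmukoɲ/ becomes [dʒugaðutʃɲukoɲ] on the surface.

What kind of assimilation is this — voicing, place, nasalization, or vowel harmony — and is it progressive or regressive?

place assimilation, progressive

/m/→[ɲ].
Each target copies a feature from the preceding segment, so the direction is progressive.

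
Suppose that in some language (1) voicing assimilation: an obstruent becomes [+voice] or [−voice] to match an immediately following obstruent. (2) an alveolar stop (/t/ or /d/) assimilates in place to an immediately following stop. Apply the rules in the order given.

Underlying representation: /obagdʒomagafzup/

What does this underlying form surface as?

[obagdʒomagavzup]

Rule 1: /f/ before /z/ (voiced) → [v]
After rule 1: obagdʒomagavzup
Rule 2: no segment meets the rule's conditions; no change.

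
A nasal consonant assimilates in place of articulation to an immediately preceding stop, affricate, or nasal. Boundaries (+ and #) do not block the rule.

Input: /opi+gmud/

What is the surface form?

[opi+gŋud]

/m/ after /g/ (velar) → [ŋ]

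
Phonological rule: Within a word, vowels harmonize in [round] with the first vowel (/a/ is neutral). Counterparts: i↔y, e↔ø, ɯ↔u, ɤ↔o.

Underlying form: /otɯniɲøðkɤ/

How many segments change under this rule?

3

/ɯ/ harmonizes with /o/ ([+round]) → [u]
/i/ harmonizes with /o/ ([+round]) → [y]
/ɤ/ harmonizes with /o/ ([+round]) → [o]
3 segments change.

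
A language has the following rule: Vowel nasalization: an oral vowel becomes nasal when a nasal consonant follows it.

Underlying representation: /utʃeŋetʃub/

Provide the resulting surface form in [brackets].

/e/ before nasal /ŋ/ → [ẽ]

[utʃẽŋetʃub]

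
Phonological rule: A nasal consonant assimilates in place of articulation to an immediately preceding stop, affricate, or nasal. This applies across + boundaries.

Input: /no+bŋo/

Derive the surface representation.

/ŋ/ after /b/ (labial) → [m]

[no+bmo]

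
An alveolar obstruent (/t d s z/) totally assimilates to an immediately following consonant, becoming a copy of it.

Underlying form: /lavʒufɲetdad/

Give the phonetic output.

[lavʒufɲeddad]

/t/ before /d/ → [d] (total assimilation)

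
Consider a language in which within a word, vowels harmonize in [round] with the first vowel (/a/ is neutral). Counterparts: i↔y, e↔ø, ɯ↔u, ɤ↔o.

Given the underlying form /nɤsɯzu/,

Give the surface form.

[nɤsɯzɯ]

/u/ harmonizes with /ɤ/ ([-round]) → [ɯ]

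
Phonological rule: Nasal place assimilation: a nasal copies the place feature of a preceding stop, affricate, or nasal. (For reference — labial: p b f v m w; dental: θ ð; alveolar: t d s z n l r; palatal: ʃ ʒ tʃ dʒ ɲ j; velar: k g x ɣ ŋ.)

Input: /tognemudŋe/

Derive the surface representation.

/n/ after /g/ (velar) → [ŋ]
/ŋ/ after /d/ (alveolar) → [n]

[togŋemudne]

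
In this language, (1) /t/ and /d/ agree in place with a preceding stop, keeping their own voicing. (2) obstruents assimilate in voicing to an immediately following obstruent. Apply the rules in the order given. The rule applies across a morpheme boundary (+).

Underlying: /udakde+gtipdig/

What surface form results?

[udagge+kkibbig]

Rule 1: /d/ after /k/ (velar) → [g]
Rule 1: /t/ after /g/ (velar) → [k]
Rule 1: /d/ after /p/ (labial) → [b]
After rule 1: udakge+gkipbig
Rule 2: /k/ before /g/ (voiced) → [g]
Rule 2: /g/ before /k/ (voiceless) → [k]
Rule 2: /p/ before /b/ (voiced) → [b]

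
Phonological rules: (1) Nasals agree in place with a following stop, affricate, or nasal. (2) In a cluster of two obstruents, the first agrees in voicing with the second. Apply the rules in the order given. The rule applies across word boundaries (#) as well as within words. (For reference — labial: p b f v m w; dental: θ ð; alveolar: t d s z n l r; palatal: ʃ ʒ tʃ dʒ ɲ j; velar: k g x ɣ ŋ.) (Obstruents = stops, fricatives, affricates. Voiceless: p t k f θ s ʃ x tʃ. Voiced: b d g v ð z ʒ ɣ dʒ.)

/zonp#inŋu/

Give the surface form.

[zomp#iŋŋu]

Rule 1: /n/ before /p/ (labial) → [m]
Rule 1: /n/ before /ŋ/ (velar) → [ŋ]
After rule 1: zomp#iŋŋu
Rule 2: no segment meets the rule's conditions; no change.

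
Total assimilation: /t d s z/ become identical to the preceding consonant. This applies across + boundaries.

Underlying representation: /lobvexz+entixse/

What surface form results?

[lobvexx+ennixxe]

/z/ after /x/ → [x] (total assimilation)
/t/ after /n/ → [n] (total assimilation)
/s/ after /x/ → [x] (total assimilation)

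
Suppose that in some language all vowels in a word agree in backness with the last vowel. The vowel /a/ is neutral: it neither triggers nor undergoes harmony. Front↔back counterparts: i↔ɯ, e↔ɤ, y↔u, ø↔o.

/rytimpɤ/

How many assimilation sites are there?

/y/ harmonizes with /ɤ/ ([+back]) → [u]
/i/ harmonizes with /ɤ/ ([+back]) → [ɯ]
2 segments change.

2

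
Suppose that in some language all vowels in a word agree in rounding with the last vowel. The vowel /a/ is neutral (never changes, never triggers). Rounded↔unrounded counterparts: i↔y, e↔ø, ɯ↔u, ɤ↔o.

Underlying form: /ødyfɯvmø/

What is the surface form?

/ɯ/ harmonizes with /ø/ ([+round]) → [u]

[ødyfuvmø]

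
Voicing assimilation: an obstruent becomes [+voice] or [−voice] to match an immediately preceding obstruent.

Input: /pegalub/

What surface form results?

[pegalub]

no segment meets the rule's conditions; no change.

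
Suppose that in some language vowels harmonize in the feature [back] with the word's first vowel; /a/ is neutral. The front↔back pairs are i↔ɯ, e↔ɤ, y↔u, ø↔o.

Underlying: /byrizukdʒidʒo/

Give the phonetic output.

/u/ harmonizes with /y/ ([-back]) → [y]
/o/ harmonizes with /y/ ([-back]) → [ø]

[byrizykdʒidʒø]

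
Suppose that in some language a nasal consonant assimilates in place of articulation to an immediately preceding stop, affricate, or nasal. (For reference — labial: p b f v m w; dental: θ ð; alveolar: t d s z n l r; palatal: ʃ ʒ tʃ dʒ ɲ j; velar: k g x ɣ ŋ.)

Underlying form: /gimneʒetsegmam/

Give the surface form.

[gimmeʒetsegŋam]

/n/ after /m/ (labial) → [m]
/m/ after /g/ (velar) → [ŋ]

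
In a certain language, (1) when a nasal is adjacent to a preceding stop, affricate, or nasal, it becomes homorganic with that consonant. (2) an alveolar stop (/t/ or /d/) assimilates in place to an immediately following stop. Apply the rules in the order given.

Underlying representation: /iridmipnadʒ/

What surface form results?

Rule 1: /m/ after /d/ (alveolar) → [n]
Rule 1: /n/ after /p/ (labial) → [m]
After rule 1: iridnipmadʒ
Rule 2: no segment meets the rule's conditions; no change.

[iridnipmadʒ]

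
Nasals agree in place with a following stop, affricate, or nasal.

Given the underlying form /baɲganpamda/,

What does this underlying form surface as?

/ɲ/ before /g/ (velar) → [ŋ]
/n/ before /p/ (labial) → [m]
/m/ before /d/ (alveolar) → [n]

[baŋgampanda]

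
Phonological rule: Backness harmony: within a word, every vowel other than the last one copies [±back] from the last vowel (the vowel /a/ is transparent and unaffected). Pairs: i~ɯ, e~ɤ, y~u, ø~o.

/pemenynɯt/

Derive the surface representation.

[pɤmɤnunɯt]

/e/ harmonizes with /ɯ/ ([+back]) → [ɤ]
/e/ harmonizes with /ɯ/ ([+back]) → [ɤ]
/y/ harmonizes with /ɯ/ ([+back]) → [u]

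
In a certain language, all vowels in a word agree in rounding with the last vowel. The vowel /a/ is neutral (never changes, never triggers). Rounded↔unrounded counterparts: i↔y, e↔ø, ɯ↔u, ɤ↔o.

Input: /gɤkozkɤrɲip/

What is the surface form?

/o/ harmonizes with /i/ ([-round]) → [ɤ]

[gɤkɤzkɤrɲip]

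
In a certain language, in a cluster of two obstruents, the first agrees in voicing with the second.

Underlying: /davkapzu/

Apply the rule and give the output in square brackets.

[dafkabzu]

/v/ before /k/ (voiceless) → [f]
/p/ before /z/ (voiced) → [b]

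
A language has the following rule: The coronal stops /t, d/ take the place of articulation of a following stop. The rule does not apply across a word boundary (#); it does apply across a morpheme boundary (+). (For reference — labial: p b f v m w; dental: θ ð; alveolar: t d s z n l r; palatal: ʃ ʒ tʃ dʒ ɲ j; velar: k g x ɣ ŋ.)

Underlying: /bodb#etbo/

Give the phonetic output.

[bobb#epbo]

/d/ before /b/ (labial) → [b]
/t/ before /b/ (labial) → [p]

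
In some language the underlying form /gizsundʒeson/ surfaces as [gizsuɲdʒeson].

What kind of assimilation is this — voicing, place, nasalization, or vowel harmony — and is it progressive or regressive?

/n/→[ɲ].
Each target copies a feature from the following segment, so the direction is regressive.

place assimilation, regressive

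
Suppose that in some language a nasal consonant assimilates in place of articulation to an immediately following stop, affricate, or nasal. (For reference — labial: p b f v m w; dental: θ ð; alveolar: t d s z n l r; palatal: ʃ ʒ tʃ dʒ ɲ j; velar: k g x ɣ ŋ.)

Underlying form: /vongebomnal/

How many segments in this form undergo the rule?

2

/n/ before /g/ (velar) → [ŋ]
/m/ before /n/ (alveolar) → [n]
2 segments change.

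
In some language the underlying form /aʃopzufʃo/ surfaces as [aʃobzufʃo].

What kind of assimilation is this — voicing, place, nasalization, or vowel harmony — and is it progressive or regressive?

/p/→[b].
Each target copies a feature from the following segment, so the direction is regressive.

voicing assimilation, regressive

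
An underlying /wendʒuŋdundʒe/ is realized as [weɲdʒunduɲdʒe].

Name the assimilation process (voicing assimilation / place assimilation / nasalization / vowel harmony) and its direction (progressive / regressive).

place assimilation, regressive

/n/→[ɲ] /ŋ/→[n] /n/→[ɲ].
Each target copies a feature from the following segment, so the direction is regressive.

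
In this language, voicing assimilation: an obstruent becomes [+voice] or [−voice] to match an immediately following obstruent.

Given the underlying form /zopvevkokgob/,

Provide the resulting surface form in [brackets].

/p/ before /v/ (voiced) → [b]
/v/ before /k/ (voiceless) → [f]
/k/ before /g/ (voiced) → [g]

[zobvefkoggob]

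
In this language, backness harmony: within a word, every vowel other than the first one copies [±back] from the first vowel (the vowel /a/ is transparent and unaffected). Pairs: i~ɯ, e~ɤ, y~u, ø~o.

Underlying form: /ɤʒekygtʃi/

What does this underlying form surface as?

[ɤʒɤkugtʃɯ]

/e/ harmonizes with /ɤ/ ([+back]) → [ɤ]
/y/ harmonizes with /ɤ/ ([+back]) → [u]
/i/ harmonizes with /ɤ/ ([+back]) → [ɯ]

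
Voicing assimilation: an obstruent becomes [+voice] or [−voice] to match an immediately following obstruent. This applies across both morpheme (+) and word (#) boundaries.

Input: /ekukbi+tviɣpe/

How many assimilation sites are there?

3

/k/ before /b/ (voiced) → [g]
/t/ before /v/ (voiced) → [d]
/ɣ/ before /p/ (voiceless) → [x]
3 segments change.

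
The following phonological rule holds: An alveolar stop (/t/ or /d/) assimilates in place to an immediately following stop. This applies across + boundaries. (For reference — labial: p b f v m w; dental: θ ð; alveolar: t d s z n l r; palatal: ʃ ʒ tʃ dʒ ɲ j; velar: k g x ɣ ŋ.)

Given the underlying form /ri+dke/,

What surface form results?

/d/ before /k/ (velar) → [g]

[ri+gke]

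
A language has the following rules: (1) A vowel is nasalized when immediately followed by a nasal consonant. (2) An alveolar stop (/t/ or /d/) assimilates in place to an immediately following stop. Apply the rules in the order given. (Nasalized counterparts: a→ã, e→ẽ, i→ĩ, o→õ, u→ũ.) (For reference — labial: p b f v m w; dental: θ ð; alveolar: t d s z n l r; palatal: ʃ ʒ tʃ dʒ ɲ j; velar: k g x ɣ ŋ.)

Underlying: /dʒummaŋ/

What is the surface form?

[dʒũmmãŋ]

Rule 1: /u/ before nasal /m/ → [ũ]
Rule 1: /a/ before nasal /ŋ/ → [ã]
After rule 1: dʒũmmãŋ
Rule 2: no segment meets the rule's conditions; no change.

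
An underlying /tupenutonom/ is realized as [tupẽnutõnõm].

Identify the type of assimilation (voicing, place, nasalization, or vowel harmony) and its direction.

nasalization, regressive

/e/→[ẽ] /o/→[õ] /o/→[õ].
Each target copies a feature from the following segment, so the direction is regressive.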